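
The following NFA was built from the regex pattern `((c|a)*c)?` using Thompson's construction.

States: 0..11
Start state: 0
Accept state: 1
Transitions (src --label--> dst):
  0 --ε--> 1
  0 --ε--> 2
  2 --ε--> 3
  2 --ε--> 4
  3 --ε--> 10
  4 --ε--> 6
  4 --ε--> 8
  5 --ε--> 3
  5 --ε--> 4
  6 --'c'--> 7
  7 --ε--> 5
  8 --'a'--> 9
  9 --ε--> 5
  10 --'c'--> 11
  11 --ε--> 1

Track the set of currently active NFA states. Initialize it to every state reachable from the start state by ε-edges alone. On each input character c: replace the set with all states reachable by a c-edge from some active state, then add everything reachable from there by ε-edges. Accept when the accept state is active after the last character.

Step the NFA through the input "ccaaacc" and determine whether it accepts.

Answer: ACCEPT

Trace:
start: ε-closure({0}) = {0,1,2,3,4,6,8,10}
'c' @ 1: {1,3,4,5,6,7,8,10,11}  ✓accept
'c' @ 2: {1,3,4,5,6,7,8,10,11}  ✓accept
'a' @ 3: {3,4,5,6,8,9,10}
'a' @ 4: {3,4,5,6,8,9,10}
'a' @ 5: {3,4,5,6,8,9,10}
'c' @ 6: {1,3,4,5,6,7,8,10,11}  ✓accept
'c' @ 7: {1,3,4,5,6,7,8,10,11}  ✓accept
end set {1,3,4,5,6,7,8,10,11} — state 1 in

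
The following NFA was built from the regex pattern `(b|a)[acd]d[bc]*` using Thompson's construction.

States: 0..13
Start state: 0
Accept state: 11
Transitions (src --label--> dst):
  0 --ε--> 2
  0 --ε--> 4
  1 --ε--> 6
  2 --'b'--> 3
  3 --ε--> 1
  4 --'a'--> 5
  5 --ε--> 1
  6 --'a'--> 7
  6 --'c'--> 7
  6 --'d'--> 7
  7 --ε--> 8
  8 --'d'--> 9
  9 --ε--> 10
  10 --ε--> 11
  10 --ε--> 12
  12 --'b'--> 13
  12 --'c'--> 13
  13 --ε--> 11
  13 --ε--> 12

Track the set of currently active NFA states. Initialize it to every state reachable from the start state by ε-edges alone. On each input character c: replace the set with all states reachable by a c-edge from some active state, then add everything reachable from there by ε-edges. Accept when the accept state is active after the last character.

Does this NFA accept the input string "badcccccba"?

start: ε-closure({0}) = {0,2,4}
'b' @ 1: {1,3,6}
'a' @ 2: {7,8}
'd' @ 3: {9,10,11,12}  (accept∈set)
'c' @ 4: {11,12,13}  (accept∈set)
'c' @ 5: {11,12,13}  (accept∈set)
'c' @ 6: {11,12,13}  (accept∈set)
'c' @ 7: {11,12,13}  (accept∈set)
'c' @ 8: {11,12,13}  (accept∈set)
'b' @ 9: {11,12,13}  (accept∈set)
'a' @ 10: {}  — state set empty
final: {}; accept 11 not in set

Answer: REJECT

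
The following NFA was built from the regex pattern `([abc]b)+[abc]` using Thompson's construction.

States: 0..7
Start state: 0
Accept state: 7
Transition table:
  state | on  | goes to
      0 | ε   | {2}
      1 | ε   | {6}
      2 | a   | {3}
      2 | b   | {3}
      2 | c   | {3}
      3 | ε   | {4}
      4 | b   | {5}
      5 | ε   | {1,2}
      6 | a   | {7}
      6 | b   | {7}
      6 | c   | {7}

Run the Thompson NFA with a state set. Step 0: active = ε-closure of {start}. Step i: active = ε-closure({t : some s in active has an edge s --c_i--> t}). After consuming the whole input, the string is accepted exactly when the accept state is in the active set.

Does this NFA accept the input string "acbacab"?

start: ε-closure({0}) = {0,2}
'a' @ 1: {3,4}
'c' @ 2: {}  — dead — no transitions
rest 'bacab' ignored (set empty)
after full input: {}  (accept=7 not in)

Answer: REJECT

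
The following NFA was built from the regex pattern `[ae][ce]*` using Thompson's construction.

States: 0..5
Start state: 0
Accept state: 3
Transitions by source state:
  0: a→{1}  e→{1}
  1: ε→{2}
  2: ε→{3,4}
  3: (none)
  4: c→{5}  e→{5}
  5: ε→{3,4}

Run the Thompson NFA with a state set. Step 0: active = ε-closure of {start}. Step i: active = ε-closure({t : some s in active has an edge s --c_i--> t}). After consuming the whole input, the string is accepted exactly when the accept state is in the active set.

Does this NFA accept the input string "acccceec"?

start: ε-closure({0}) = {0}
'a' @ 1: {1,2,3,4}  [accepting]
'c' @ 2: {3,4,5}  [accepting]
'c' @ 3: {3,4,5}  [accepting]
'c' @ 4: {3,4,5}  [accepting]
'c' @ 5: {3,4,5}  [accepting]
'e' @ 6: {3,4,5}  [accepting]
'e' @ 7: {3,4,5}  [accepting]
'c' @ 8: {3,4,5}  [accepting]
after full input: {3,4,5}  (accept=3 in)

Answer: ACCEPT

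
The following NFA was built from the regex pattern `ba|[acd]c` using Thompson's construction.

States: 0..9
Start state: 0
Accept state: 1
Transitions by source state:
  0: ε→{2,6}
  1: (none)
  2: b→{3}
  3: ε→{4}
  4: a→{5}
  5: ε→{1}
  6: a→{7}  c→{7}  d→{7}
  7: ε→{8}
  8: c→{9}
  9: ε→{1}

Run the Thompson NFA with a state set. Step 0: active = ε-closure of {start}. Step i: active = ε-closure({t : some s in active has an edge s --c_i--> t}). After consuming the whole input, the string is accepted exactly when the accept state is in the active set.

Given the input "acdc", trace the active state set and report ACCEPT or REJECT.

Answer: REJECT

Derivation:
start: ε-closure({0}) = {0,2,6}
'a' @ 1: {7,8}
'c' @ 2: {1,9}  (accept∈set)
'd' @ 3: {}  — dead — no transitions
rest 'c' ignored (set empty)
after full input: {}  (accept=1 not in)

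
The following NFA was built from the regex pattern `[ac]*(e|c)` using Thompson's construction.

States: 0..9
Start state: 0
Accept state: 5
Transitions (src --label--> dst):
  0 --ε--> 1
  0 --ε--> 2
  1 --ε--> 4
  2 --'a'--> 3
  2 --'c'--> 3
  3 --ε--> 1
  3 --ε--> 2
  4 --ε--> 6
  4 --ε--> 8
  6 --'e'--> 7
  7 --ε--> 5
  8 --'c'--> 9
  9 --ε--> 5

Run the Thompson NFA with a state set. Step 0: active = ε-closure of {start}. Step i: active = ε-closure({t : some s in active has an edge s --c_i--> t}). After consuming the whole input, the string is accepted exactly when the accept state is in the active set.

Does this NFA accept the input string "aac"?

Answer: ACCEPT

Derivation:
initial (ε-close {0}): {0,1,2,4,6,8}
'a' @ 1: {1,2,3,4,6,8}
'a' @ 2: {1,2,3,4,6,8}
'c' @ 3: {1,2,3,4,5,6,8,9}  (accept∈set)
final: {1,2,3,4,5,6,8,9}; accept 5 in set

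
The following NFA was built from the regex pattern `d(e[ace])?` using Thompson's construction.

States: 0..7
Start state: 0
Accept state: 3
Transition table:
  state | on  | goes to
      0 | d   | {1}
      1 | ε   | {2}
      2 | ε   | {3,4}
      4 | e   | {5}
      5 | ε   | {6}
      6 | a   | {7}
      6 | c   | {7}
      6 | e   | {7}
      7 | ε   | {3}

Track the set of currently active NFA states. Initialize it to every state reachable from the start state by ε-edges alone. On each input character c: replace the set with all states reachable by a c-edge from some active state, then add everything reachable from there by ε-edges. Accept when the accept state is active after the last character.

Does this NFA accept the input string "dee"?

S₀ = ε-closure({0}) = {0}
'd' @ 1: {1,2,3,4}  (accept∈set)
'e' @ 2: {5,6}
'e' @ 3: {3,7}  (accept∈set)
final: {3,7}; accept 3 in set

Answer: ACCEPT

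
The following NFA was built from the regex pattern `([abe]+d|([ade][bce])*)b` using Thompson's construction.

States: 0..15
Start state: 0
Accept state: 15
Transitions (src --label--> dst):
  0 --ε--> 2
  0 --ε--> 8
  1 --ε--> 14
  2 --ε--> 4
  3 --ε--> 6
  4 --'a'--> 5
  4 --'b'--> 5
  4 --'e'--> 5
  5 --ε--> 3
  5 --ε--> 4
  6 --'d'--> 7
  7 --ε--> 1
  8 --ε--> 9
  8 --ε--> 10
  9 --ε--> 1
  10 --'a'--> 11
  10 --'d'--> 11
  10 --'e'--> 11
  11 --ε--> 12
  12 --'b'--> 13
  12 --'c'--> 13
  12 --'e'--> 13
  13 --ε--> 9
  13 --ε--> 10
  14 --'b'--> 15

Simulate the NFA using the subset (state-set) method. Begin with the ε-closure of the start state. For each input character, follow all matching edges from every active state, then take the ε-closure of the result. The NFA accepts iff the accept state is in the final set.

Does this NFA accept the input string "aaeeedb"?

Answer: ACCEPT

Derivation:
S₀ = ε-closure({0}) = {0,1,2,4,8,9,10,14}
'a' @ 1: {3,4,5,6,11,12}
'a' @ 2: {3,4,5,6}
'e' @ 3: {3,4,5,6}
'e' @ 4: {3,4,5,6}
'e' @ 5: {3,4,5,6}
'd' @ 6: {1,7,14}
'b' @ 7: {15}  (accept∈set)
end set {15} — state 15 in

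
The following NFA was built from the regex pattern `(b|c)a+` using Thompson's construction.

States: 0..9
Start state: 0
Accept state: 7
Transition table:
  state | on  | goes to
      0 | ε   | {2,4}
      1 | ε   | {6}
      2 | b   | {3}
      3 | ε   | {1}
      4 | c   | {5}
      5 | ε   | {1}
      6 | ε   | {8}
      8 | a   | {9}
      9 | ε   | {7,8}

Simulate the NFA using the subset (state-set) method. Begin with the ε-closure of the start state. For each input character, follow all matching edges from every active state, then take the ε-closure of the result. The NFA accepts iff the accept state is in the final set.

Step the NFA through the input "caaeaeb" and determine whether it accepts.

Answer: REJECT

Steps:
start: ε-closure({0}) = {0,2,4}
'c' @ 1: {1,5,6,8}
'a' @ 2: {7,8,9}  (accept∈set)
'a' @ 3: {7,8,9}  (accept∈set)
'e' @ 4: {}  — state set empty
rest 'aeb' ignored (set empty)
after full input: {}  (accept=7 not in)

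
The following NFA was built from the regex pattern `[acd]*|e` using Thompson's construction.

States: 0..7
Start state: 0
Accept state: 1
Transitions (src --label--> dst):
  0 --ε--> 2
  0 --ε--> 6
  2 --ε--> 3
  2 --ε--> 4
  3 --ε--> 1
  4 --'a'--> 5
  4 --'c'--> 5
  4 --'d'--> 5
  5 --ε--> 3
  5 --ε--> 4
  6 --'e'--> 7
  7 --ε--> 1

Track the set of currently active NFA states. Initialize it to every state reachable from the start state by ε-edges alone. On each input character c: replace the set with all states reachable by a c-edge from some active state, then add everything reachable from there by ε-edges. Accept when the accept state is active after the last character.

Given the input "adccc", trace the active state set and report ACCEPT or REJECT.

start: ε-closure({0}) = {0,1,2,3,4,6}
'a' @ 1: {1,3,4,5}  (accept∈set)
'd' @ 2: {1,3,4,5}  (accept∈set)
'c' @ 3: {1,3,4,5}  (accept∈set)
'c' @ 4: {1,3,4,5}  (accept∈set)
'c' @ 5: {1,3,4,5}  (accept∈set)
final: {1,3,4,5}; accept 1 in set

Answer: ACCEPT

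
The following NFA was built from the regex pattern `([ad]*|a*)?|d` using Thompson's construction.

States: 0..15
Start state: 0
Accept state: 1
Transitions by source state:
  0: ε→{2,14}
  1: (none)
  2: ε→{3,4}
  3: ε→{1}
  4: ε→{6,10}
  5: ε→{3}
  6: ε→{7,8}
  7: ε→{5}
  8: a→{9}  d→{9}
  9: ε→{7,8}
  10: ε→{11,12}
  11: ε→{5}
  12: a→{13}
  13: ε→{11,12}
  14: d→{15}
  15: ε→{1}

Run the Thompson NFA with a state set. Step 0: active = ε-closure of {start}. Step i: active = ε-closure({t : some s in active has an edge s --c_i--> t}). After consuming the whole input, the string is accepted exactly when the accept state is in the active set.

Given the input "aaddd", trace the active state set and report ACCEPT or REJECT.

Answer: ACCEPT

Derivation:
S₀ = ε-closure({0}) = {0,1,2,3,4,5,6,7,8,10,11,12,14}
'a' @ 1: {1,3,5,7,8,9,11,12,13}  ✓accept
'a' @ 2: {1,3,5,7,8,9,11,12,13}  ✓accept
'd' @ 3: {1,3,5,7,8,9}  ✓accept
'd' @ 4: {1,3,5,7,8,9}  ✓accept
'd' @ 5: {1,3,5,7,8,9}  ✓accept
end set {1,3,5,7,8,9} — state 1 in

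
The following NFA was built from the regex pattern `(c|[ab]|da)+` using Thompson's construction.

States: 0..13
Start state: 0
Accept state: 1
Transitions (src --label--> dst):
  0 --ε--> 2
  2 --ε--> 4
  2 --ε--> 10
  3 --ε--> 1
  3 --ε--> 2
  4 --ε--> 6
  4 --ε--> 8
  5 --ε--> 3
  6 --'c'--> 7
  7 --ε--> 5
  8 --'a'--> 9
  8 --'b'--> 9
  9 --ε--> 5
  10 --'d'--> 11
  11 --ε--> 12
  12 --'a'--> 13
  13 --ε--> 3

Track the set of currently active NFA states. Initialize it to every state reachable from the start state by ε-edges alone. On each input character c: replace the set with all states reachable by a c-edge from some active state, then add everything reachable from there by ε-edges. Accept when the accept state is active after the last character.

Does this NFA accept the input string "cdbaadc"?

initial (ε-close {0}): {0,2,4,6,8,10}
'c' @ 1: {1,2,3,4,5,6,7,8,10}  (accept∈set)
'd' @ 2: {11,12}
'b' @ 3: {}  — no active states
rest 'aadc' ignored (set empty)
end set {} — state 1 not in

Answer: REJECT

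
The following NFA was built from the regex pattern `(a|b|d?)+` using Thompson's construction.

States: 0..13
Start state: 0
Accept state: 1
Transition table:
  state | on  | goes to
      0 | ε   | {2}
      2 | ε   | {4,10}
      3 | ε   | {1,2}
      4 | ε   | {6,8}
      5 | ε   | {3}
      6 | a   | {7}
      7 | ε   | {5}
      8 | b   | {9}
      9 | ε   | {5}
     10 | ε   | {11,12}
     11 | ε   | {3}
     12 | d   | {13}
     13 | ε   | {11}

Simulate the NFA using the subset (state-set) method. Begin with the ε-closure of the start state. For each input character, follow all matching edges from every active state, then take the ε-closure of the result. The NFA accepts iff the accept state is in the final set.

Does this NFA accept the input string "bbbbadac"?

Answer: REJECT

Derivation:
initial (ε-close {0}): {0,1,2,3,4,6,8,10,11,12}
'b' @ 1: {1,2,3,4,5,6,8,9,10,11,12}  [accepting]
'b' @ 2: {1,2,3,4,5,6,8,9,10,11,12}  [accepting]
'b' @ 3: {1,2,3,4,5,6,8,9,10,11,12}  [accepting]
'b' @ 4: {1,2,3,4,5,6,8,9,10,11,12}  [accepting]
'a' @ 5: {1,2,3,4,5,6,7,8,10,11,12}  [accepting]
'd' @ 6: {1,2,3,4,6,8,10,11,12,13}  [accepting]
'a' @ 7: {1,2,3,4,5,6,7,8,10,11,12}  [accepting]
'c' @ 8: {}  — dead — no transitions
end set {} — state 1 not in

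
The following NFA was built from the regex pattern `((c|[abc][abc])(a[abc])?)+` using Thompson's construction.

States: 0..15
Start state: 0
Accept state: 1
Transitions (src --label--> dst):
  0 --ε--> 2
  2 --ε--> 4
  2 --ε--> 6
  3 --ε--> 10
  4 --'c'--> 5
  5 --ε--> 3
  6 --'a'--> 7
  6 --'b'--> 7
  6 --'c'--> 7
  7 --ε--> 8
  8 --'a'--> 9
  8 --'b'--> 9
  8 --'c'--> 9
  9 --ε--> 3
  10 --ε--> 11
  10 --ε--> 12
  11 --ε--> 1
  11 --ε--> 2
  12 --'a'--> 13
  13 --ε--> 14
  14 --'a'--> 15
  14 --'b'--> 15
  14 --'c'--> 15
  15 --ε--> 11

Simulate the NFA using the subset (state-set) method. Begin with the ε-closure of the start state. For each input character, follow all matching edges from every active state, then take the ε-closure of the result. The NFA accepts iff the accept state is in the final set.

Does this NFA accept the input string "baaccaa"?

Answer: ACCEPT

Derivation:
start: ε-closure({0}) = {0,2,4,6}
'b' @ 1: {7,8}
'a' @ 2: {1,2,3,4,6,9,10,11,12}  ✓accept
'a' @ 3: {7,8,13,14}
'c' @ 4: {1,2,3,4,6,9,10,11,12,15}  ✓accept
'c' @ 5: {1,2,3,4,5,6,7,8,10,11,12}  ✓accept
'a' @ 6: {1,2,3,4,6,7,8,9,10,11,12,13,14}  ✓accept
'a' @ 7: {1,2,3,4,6,7,8,9,10,11,12,13,14,15}  ✓accept
after full input: {1,2,3,4,6,7,8,9,10,11,12,13,14,15}  (accept=1 in)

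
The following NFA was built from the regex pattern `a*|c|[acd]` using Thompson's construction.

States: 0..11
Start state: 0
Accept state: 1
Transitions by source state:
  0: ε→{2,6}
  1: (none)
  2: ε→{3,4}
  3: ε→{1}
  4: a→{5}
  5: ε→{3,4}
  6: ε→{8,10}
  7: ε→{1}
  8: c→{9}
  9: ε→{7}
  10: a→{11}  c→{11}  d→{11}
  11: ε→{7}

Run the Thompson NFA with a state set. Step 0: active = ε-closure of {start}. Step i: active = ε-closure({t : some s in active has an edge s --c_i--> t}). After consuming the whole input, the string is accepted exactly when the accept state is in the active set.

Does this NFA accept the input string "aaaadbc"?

S₀ = ε-closure({0}) = {0,1,2,3,4,6,8,10}
'a' @ 1: {1,3,4,5,7,11}  [accepting]
'a' @ 2: {1,3,4,5}  [accepting]
'a' @ 3: {1,3,4,5}  [accepting]
'a' @ 4: {1,3,4,5}  [accepting]
'd' @ 5: {}  — state set empty
rest 'bc' ignored (set empty)
end set {} — state 1 not in

Answer: REJECT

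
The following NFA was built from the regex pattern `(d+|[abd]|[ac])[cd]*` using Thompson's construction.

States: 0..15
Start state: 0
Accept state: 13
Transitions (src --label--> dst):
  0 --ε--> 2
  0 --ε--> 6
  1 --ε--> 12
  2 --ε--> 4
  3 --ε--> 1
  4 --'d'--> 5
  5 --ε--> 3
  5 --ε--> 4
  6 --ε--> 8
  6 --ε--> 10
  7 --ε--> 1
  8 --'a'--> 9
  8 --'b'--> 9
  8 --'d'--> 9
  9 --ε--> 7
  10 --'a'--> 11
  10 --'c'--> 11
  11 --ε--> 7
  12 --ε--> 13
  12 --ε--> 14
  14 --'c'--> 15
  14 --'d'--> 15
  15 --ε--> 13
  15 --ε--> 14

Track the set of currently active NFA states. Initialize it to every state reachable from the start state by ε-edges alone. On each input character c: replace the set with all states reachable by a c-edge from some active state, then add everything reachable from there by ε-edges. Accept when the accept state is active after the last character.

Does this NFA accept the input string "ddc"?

Answer: ACCEPT

Trace:
initial (ε-close {0}): {0,2,4,6,8,10}
'd' @ 1: {1,3,4,5,7,9,12,13,14}  (accept∈set)
'd' @ 2: {1,3,4,5,12,13,14,15}  (accept∈set)
'c' @ 3: {13,14,15}  (accept∈set)
final: {13,14,15}; accept 13 in set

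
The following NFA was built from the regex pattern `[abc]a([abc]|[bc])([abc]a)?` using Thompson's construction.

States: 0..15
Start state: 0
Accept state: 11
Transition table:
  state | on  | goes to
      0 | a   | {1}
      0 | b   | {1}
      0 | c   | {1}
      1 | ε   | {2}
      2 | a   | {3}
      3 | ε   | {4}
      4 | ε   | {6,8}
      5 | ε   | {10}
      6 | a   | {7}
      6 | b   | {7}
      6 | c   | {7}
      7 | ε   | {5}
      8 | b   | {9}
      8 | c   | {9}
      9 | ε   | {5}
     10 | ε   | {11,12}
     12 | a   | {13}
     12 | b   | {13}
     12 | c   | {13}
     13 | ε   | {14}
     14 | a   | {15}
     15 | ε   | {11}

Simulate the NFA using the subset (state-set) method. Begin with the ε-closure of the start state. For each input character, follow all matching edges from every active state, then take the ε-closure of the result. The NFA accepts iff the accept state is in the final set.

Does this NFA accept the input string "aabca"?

start: ε-closure({0}) = {0}
'a' @ 1: {1,2}
'a' @ 2: {3,4,6,8}
'b' @ 3: {5,7,9,10,11,12}  ✓accept
'c' @ 4: {13,14}
'a' @ 5: {11,15}  ✓accept
final: {11,15}; accept 11 in set

Answer: ACCEPT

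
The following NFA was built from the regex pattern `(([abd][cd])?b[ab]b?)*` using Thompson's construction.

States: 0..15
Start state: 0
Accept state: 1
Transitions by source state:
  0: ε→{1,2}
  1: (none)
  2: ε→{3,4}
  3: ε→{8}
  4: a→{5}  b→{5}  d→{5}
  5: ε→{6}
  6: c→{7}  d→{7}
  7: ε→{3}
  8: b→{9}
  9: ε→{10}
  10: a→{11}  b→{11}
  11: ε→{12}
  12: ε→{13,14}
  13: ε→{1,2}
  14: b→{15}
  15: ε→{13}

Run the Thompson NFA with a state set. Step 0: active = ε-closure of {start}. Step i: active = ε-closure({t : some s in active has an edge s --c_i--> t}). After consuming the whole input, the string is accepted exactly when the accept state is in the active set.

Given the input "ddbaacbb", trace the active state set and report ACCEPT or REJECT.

start: ε-closure({0}) = {0,1,2,3,4,8}
'd' @ 1: {5,6}
'd' @ 2: {3,7,8}
'b' @ 3: {9,10}
'a' @ 4: {1,2,3,4,8,11,12,13,14}  [accepting]
'a' @ 5: {5,6}
'c' @ 6: {3,7,8}
'b' @ 7: {9,10}
'b' @ 8: {1,2,3,4,8,11,12,13,14}  [accepting]
final: {1,2,3,4,8,11,12,13,14}; accept 1 in set

Answer: ACCEPT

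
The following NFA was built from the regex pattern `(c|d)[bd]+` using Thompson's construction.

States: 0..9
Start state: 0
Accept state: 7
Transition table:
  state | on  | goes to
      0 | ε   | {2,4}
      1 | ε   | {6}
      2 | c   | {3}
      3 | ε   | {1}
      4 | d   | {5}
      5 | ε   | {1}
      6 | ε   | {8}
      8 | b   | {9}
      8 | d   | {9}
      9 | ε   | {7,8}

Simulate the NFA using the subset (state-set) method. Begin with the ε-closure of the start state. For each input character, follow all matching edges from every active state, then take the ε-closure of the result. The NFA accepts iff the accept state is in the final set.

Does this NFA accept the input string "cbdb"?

S₀ = ε-closure({0}) = {0,2,4}
'c' @ 1: {1,3,6,8}
'b' @ 2: {7,8,9}  (accept∈set)
'd' @ 3: {7,8,9}  (accept∈set)
'b' @ 4: {7,8,9}  (accept∈set)
end set {7,8,9} — state 7 in

Answer: ACCEPT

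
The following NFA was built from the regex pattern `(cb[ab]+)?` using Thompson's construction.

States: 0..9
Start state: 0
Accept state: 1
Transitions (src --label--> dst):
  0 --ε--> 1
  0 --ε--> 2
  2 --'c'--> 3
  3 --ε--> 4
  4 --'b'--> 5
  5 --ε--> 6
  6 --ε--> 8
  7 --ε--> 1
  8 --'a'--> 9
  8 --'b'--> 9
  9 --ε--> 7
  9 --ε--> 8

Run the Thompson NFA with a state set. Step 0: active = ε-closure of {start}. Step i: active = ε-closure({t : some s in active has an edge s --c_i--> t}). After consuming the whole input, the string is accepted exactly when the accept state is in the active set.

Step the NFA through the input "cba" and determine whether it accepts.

initial (ε-close {0}): {0,1,2}
'c' @ 1: {3,4}
'b' @ 2: {5,6,8}
'a' @ 3: {1,7,8,9}  (accept∈set)
final: {1,7,8,9}; accept 1 in set

Answer: ACCEPT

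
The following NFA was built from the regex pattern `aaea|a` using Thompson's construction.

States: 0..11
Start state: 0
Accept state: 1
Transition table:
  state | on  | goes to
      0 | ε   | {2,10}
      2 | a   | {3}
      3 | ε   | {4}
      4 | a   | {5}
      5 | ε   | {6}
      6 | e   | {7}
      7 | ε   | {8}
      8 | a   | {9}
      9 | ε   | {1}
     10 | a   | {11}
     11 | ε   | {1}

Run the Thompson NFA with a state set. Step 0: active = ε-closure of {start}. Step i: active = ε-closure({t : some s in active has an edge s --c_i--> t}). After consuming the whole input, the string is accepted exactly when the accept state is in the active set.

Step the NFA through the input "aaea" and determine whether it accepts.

Answer: ACCEPT

Trace:
start: ε-closure({0}) = {0,2,10}
'a' @ 1: {1,3,4,11}  ✓accept
'a' @ 2: {5,6}
'e' @ 3: {7,8}
'a' @ 4: {1,9}  ✓accept
final: {1,9}; accept 1 in set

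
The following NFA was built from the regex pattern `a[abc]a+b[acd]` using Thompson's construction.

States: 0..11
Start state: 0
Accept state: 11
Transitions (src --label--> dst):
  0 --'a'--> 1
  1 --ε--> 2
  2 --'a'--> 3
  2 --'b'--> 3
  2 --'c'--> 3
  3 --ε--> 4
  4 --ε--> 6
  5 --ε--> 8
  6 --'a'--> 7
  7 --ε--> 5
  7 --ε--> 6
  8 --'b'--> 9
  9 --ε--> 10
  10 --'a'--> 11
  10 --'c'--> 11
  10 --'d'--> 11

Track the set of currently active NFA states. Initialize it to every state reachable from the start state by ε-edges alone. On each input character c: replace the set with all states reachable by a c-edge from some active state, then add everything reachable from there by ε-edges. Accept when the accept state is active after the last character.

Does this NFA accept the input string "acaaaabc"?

initial (ε-close {0}): {0}
'a' @ 1: {1,2}
'c' @ 2: {3,4,6}
'a' @ 3: {5,6,7,8}
'a' @ 4: {5,6,7,8}
'a' @ 5: {5,6,7,8}
'a' @ 6: {5,6,7,8}
'b' @ 7: {9,10}
'c' @ 8: {11}  (accept∈set)
final: {11}; accept 11 in set

Answer: ACCEPT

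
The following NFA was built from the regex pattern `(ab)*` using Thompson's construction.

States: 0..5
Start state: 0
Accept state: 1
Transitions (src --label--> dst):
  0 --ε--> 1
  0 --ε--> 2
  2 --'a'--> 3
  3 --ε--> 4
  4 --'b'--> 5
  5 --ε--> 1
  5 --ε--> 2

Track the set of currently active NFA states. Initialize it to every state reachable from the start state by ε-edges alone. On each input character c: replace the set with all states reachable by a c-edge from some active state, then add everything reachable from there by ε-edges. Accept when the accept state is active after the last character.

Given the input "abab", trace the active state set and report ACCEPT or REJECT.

S₀ = ε-closure({0}) = {0,1,2}
'a' @ 1: {3,4}
'b' @ 2: {1,2,5}  (accept∈set)
'a' @ 3: {3,4}
'b' @ 4: {1,2,5}  (accept∈set)
final: {1,2,5}; accept 1 in set

Answer: ACCEPT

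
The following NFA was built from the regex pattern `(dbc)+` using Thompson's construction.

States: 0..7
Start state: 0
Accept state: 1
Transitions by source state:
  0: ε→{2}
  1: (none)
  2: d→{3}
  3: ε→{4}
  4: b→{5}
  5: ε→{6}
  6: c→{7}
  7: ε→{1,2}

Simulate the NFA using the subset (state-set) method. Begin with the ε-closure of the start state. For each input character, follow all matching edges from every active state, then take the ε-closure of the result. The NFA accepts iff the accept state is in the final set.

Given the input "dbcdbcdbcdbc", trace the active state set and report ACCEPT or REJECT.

start: ε-closure({0}) = {0,2}
'd' @ 1: {3,4}
'b' @ 2: {5,6}
'c' @ 3: {1,2,7}  [accepting]
'd' @ 4: {3,4}
'b' @ 5: {5,6}
'c' @ 6: {1,2,7}  [accepting]
'd' @ 7: {3,4}
'b' @ 8: {5,6}
'c' @ 9: {1,2,7}  [accepting]
'd' @ 10: {3,4}
'b' @ 11: {5,6}
'c' @ 12: {1,2,7}  [accepting]
after full input: {1,2,7}  (accept=1 in)

Answer: ACCEPT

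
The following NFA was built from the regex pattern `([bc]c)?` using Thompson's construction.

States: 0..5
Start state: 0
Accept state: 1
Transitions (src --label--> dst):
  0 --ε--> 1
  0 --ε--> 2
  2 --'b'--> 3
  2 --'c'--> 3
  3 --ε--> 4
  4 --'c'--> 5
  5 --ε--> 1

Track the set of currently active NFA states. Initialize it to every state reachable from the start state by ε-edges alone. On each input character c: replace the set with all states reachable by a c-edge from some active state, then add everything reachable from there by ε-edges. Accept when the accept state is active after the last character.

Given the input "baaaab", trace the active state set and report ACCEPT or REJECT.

initial (ε-close {0}): {0,1,2}
'b' @ 1: {3,4}
'a' @ 2: {}  — state set empty
rest 'aaab' ignored (set empty)
end set {} — state 1 not in

Answer: REJECT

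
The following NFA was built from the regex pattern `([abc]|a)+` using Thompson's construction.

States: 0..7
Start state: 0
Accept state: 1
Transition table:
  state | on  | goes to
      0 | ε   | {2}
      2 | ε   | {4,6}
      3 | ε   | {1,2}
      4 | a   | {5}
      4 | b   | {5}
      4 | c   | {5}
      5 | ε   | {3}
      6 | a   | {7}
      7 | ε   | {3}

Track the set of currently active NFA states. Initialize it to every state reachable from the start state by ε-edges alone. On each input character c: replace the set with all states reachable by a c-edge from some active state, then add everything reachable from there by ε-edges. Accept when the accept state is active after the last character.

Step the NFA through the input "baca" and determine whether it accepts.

start: ε-closure({0}) = {0,2,4,6}
'b' @ 1: {1,2,3,4,5,6}  ✓accept
'a' @ 2: {1,2,3,4,5,6,7}  ✓accept
'c' @ 3: {1,2,3,4,5,6}  ✓accept
'a' @ 4: {1,2,3,4,5,6,7}  ✓accept
final: {1,2,3,4,5,6,7}; accept 1 in set

Answer: ACCEPT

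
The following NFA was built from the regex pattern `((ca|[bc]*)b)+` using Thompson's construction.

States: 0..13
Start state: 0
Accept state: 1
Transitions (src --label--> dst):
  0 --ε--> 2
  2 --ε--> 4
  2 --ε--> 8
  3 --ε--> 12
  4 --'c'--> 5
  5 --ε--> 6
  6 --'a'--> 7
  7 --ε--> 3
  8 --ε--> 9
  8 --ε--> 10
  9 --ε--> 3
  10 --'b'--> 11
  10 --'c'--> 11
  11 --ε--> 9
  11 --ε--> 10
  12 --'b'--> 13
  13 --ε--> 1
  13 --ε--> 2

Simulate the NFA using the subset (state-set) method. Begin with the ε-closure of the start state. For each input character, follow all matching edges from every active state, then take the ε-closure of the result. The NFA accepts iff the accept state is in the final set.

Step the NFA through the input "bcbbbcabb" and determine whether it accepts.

start: ε-closure({0}) = {0,2,3,4,8,9,10,12}
'b' @ 1: {1,2,3,4,8,9,10,11,12,13}  ✓accept
'c' @ 2: {3,5,6,9,10,11,12}
'b' @ 3: {1,2,3,4,8,9,10,11,12,13}  ✓accept
'b' @ 4: {1,2,3,4,8,9,10,11,12,13}  ✓accept
'b' @ 5: {1,2,3,4,8,9,10,11,12,13}  ✓accept
'c' @ 6: {3,5,6,9,10,11,12}
'a' @ 7: {3,7,12}
'b' @ 8: {1,2,3,4,8,9,10,12,13}  ✓accept
'b' @ 9: {1,2,3,4,8,9,10,11,12,13}  ✓accept
end set {1,2,3,4,8,9,10,11,12,13} — state 1 in

Answer: ACCEPT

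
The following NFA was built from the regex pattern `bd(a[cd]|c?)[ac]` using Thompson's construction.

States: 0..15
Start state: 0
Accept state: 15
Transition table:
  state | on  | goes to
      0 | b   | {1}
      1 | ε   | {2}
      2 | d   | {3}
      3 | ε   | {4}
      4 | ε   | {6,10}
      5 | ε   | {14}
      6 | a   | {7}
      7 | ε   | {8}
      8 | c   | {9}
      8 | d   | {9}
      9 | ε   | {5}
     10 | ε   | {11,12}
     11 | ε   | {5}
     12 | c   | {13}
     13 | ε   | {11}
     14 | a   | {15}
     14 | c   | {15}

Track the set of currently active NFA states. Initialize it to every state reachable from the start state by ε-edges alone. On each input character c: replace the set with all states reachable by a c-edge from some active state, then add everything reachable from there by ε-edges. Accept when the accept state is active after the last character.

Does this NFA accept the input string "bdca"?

start: ε-closure({0}) = {0}
'b' @ 1: {1,2}
'd' @ 2: {3,4,5,6,10,11,12,14}
'c' @ 3: {5,11,13,14,15}  ✓accept
'a' @ 4: {15}  ✓accept
end set {15} — state 15 in

Answer: ACCEPT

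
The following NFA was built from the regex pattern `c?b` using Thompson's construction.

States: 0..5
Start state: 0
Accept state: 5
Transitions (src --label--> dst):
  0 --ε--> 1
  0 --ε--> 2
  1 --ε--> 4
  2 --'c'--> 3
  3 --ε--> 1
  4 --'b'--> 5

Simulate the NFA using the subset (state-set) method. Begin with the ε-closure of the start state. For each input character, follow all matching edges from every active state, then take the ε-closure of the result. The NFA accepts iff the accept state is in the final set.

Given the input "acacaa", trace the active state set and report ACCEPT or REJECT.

initial (ε-close {0}): {0,1,2,4}
'a' @ 1: {}  — state set empty
rest 'cacaa' ignored (set empty)
final: {}; accept 5 not in set

Answer: REJECT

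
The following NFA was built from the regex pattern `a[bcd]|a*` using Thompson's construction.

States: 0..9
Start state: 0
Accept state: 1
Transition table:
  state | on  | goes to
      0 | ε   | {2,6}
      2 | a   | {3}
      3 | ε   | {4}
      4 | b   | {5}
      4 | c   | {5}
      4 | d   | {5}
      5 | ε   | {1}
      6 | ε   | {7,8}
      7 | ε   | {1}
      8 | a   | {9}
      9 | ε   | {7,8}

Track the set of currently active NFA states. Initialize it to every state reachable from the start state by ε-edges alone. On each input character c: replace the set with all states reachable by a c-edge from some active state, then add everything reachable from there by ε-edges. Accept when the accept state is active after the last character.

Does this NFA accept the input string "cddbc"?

start: ε-closure({0}) = {0,1,2,6,7,8}
'c' @ 1: {}  — no active states
rest 'ddbc' ignored (set empty)
final: {}; accept 1 not in set

Answer: REJECT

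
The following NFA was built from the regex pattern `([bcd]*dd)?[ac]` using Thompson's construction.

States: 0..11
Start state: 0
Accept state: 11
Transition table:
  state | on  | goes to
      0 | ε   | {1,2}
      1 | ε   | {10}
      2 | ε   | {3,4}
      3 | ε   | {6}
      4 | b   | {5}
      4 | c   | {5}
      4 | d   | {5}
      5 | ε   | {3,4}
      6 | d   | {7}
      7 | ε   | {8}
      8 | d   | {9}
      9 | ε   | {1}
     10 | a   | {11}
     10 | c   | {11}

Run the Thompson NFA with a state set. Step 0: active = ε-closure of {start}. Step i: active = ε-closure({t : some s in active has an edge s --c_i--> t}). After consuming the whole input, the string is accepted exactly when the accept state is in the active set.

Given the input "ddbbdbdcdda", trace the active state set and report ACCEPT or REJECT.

Answer: ACCEPT

Derivation:
initial (ε-close {0}): {0,1,2,3,4,6,10}
'd' @ 1: {3,4,5,6,7,8}
'd' @ 2: {1,3,4,5,6,7,8,9,10}
'b' @ 3: {3,4,5,6}
'b' @ 4: {3,4,5,6}
'd' @ 5: {3,4,5,6,7,8}
'b' @ 6: {3,4,5,6}
'd' @ 7: {3,4,5,6,7,8}
'c' @ 8: {3,4,5,6}
'd' @ 9: {3,4,5,6,7,8}
'd' @ 10: {1,3,4,5,6,7,8,9,10}
'a' @ 11: {11}  [accepting]
final: {11}; accept 11 in set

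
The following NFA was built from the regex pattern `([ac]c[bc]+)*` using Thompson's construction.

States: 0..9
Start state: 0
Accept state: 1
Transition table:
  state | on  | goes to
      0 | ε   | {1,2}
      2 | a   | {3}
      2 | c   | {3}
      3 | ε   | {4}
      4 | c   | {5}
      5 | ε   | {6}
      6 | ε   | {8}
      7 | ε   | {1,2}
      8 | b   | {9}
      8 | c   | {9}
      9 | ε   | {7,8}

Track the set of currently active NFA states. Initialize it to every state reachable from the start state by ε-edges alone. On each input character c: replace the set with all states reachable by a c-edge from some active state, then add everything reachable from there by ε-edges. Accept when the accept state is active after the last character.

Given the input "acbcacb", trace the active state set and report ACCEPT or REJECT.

Answer: ACCEPT

Steps:
initial (ε-close {0}): {0,1,2}
'a' @ 1: {3,4}
'c' @ 2: {5,6,8}
'b' @ 3: {1,2,7,8,9}  (accept∈set)
'c' @ 4: {1,2,3,4,7,8,9}  (accept∈set)
'a' @ 5: {3,4}
'c' @ 6: {5,6,8}
'b' @ 7: {1,2,7,8,9}  (accept∈set)
end set {1,2,7,8,9} — state 1 in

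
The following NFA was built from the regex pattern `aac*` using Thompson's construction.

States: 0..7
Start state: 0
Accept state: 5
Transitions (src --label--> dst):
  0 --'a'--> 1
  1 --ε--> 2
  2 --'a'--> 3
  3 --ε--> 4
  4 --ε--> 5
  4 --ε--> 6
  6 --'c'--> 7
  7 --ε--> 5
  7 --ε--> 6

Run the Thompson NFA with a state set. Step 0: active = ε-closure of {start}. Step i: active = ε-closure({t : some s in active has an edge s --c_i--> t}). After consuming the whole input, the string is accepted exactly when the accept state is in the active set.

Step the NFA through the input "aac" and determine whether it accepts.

start: ε-closure({0}) = {0}
'a' @ 1: {1,2}
'a' @ 2: {3,4,5,6}  ✓accept
'c' @ 3: {5,6,7}  ✓accept
after full input: {5,6,7}  (accept=5 in)

Answer: ACCEPT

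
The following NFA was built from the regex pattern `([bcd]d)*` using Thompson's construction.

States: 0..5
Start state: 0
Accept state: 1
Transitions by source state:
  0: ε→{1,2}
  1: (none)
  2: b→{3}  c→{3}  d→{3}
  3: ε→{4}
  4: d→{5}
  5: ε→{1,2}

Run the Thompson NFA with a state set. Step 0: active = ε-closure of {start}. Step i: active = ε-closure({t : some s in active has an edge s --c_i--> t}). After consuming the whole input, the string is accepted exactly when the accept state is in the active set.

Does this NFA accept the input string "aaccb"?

Answer: REJECT

Steps:
start: ε-closure({0}) = {0,1,2}
'a' @ 1: {}  — dead — no transitions
rest 'accb' ignored (set empty)
final: {}; accept 1 not in set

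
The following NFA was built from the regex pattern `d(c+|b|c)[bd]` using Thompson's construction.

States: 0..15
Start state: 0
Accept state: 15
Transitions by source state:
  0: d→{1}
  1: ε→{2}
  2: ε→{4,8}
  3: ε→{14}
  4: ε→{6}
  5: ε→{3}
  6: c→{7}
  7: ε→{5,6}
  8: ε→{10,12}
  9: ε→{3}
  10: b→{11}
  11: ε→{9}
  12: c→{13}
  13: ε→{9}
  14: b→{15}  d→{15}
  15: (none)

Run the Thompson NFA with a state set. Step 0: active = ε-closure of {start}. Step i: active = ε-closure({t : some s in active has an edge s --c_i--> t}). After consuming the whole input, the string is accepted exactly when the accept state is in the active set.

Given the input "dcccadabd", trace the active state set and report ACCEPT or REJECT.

initial (ε-close {0}): {0}
'd' @ 1: {1,2,4,6,8,10,12}
'c' @ 2: {3,5,6,7,9,13,14}
'c' @ 3: {3,5,6,7,14}
'c' @ 4: {3,5,6,7,14}
'a' @ 5: {}  — no active states
rest 'dabd' ignored (set empty)
final: {}; accept 15 not in set

Answer: REJECT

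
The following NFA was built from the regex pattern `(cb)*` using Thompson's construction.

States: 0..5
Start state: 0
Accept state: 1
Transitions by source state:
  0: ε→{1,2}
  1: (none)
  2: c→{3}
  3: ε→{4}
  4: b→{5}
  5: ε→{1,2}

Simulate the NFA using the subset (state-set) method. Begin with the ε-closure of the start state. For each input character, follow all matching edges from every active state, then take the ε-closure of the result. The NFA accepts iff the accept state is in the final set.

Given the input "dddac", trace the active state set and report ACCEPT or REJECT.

Answer: REJECT

Trace:
S₀ = ε-closure({0}) = {0,1,2}
'd' @ 1: {}  — dead — no transitions
rest 'ddac' ignored (set empty)
end set {} — state 1 not in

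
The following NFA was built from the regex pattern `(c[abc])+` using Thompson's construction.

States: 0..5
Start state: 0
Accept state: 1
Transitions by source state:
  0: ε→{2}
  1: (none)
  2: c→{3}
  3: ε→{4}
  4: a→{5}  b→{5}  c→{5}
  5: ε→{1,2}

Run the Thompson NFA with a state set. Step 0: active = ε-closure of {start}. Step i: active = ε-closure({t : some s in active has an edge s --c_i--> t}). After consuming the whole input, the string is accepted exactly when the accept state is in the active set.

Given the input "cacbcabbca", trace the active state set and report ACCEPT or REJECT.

S₀ = ε-closure({0}) = {0,2}
'c' @ 1: {3,4}
'a' @ 2: {1,2,5}  ✓accept
'c' @ 3: {3,4}
'b' @ 4: {1,2,5}  ✓accept
'c' @ 5: {3,4}
'a' @ 6: {1,2,5}  ✓accept
'b' @ 7: {}  — no active states
rest 'bca' ignored (set empty)
after full input: {}  (accept=1 not in)

Answer: REJECT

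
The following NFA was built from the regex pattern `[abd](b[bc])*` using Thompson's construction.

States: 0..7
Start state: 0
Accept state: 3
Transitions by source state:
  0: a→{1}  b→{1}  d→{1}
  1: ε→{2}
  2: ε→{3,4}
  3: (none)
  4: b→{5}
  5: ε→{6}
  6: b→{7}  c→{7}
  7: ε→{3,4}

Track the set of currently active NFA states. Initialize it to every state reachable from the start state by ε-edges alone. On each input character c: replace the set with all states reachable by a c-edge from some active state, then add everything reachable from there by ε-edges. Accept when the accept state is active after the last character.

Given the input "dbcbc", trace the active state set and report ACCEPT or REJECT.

Answer: ACCEPT

Trace:
initial (ε-close {0}): {0}
'd' @ 1: {1,2,3,4}  ✓accept
'b' @ 2: {5,6}
'c' @ 3: {3,4,7}  ✓accept
'b' @ 4: {5,6}
'c' @ 5: {3,4,7}  ✓accept
after full input: {3,4,7}  (accept=3 in)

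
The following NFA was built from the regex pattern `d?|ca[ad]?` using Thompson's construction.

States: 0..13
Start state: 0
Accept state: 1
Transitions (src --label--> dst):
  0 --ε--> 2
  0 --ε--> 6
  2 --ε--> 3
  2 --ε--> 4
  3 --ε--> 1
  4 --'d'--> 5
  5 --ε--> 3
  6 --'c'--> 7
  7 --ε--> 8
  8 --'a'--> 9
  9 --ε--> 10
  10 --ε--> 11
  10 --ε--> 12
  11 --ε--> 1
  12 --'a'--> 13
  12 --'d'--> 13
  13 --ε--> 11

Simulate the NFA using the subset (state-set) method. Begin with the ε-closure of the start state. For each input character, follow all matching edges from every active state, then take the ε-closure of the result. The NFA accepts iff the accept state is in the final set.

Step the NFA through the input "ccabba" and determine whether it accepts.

initial (ε-close {0}): {0,1,2,3,4,6}
'c' @ 1: {7,8}
'c' @ 2: {}  — state set empty
rest 'abba' ignored (set empty)
end set {} — state 1 not in

Answer: REJECT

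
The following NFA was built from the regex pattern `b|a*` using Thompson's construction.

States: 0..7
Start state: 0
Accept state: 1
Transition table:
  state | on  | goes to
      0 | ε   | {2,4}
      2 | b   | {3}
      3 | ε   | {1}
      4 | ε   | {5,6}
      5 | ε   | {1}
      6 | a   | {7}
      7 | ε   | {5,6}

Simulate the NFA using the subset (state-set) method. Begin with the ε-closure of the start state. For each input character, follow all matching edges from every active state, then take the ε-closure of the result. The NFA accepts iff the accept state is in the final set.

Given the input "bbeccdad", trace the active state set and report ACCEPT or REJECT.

initial (ε-close {0}): {0,1,2,4,5,6}
'b' @ 1: {1,3}  ✓accept
'b' @ 2: {}  — dead — no transitions
rest 'eccdad' ignored (set empty)
end set {} — state 1 not in

Answer: REJECT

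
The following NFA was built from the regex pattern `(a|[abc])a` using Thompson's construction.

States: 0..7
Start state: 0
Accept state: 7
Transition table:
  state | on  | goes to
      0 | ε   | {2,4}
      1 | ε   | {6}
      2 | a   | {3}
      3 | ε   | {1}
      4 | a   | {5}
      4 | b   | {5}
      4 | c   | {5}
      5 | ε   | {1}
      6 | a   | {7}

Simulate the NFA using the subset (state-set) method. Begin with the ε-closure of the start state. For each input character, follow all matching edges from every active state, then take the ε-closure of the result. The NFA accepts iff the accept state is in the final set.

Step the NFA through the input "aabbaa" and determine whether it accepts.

start: ε-closure({0}) = {0,2,4}
'a' @ 1: {1,3,5,6}
'a' @ 2: {7}  [accepting]
'b' @ 3: {}  — no active states
rest 'baa' ignored (set empty)
after full input: {}  (accept=7 not in)

Answer: REJECT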